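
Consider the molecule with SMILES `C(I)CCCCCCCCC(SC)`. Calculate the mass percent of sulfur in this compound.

10.20%

Atom tally by fragment:
  ICH2 → C:1 H:2 I:1
  CH2 → C:1 H:2
  CH2 → C:1 H:2
  CH2 → C:1 H:2
  CH2 → C:1 H:2
  CH2 → C:1 H:2
  CH2 → C:1 H:2
  CH2 → C:1 H:2
  CH2 → C:1 H:2
  CH2SCH3 → C:2 H:5 S:1
Element totals:
  C: 11
  H: 23
  I: 1
  S: 1
Molecular formula: C11H23IS.
Molar mass = 314.269 g/mol.
Mass from S: 1 × 32.06 = 32.060 g/mol.
%S = 32.060 / 314.269 × 100 = 10.20%.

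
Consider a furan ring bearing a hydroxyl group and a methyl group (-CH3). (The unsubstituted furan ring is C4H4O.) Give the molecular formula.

C5H6O2

Atom tally by fragment:
  furan ring core → C:4 H:4 O:1
  (− 2 ring H displaced by substituents)
  + OH → O:1 H:1
  + CH3 → C:1 H:3
Element totals:
  C: 5
  H: 6
  O: 2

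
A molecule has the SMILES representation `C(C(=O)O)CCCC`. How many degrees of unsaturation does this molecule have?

Atom tally by fragment:
  HOOCCH2 → C:2 H:3 O:2
  CH2 → C:1 H:2
  CH2 → C:1 H:2
  CH2 → C:1 H:2
  CH3 → C:1 H:3
Element totals:
  C: 6
  H: 12
  O: 2
Molecular formula: C6H12O2.
DoU = (2C + 2 + N − H − X) / 2 = (2·6 + 2 + 0 − 12 − 0) / 2 = 1.

1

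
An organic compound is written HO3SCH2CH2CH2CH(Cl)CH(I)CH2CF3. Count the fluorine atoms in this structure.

3

Atom tally by fragment:
  HO3SCH2 → C:1 H:3 S:1 O:3
  CH2 → C:1 H:2
  CH2 → C:1 H:2
  CH(Cl) → C:1 H:1 Cl:1
  CH(I) → C:1 H:1 I:1
  CH2CF3 → C:2 H:2 F:3
Element totals:
  C: 7
  H: 11
  Cl: 1
  F: 3
  I: 1
  O: 3
  S: 1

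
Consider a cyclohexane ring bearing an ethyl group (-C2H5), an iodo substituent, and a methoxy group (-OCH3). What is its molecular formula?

Atom tally by fragment:
  cyclohexane ring core → C:6 H:12
  (− 3 ring H displaced by substituents)
  + C2H5 → C:2 H:5
  + I → I:1
  + OCH3 → C:1 H:3 O:1
Element totals:
  C: 9
  H: 17
  I: 1
  O: 1

C9H17IO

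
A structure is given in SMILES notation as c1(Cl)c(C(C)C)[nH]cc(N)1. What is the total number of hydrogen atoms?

11

Atom tally by fragment:
  pyrrole ring core → C:4 H:5 N:1
  (− 3 ring H displaced by substituents)
  + Cl → Cl:1
  + CH(CH3)2 → C:3 H:7
  + NH2 → N:1 H:2
Element totals:
  C: 7
  H: 11
  Cl: 1
  N: 2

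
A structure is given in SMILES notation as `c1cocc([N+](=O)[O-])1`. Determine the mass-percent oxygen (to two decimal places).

42.45%

Atom tally by fragment:
  furan ring core → C:4 H:4 O:1
  (− 1 ring H displaced by substituents)
  + NO2 → N:1 O:2
Element totals:
  C: 4
  H: 3
  N: 1
  O: 3
Molecular formula: C4H3NO3.
Molar mass = 113.072 g/mol.
Mass from O: 3 × 15.999 = 47.997 g/mol.
%O = 47.997 / 113.072 × 100 = 42.45%.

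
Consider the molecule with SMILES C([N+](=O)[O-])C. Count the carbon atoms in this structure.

Atom tally by fragment:
  O2NCH2 → C:1 H:2 N:1 O:2
  CH3 → C:1 H:3
Element totals:
  C: 2
  H: 5
  N: 1
  O: 2

2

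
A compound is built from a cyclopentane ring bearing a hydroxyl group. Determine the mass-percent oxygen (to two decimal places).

18.57%

Atom tally by fragment:
  cyclopentane ring core → C:5 H:10
  (− 1 ring H displaced by substituents)
  + OH → O:1 H:1
Element totals:
  C: 5
  H: 10
  O: 1
Molecular formula: C5H10O.
Molar mass = 86.134 g/mol.
Mass from O: 1 × 15.999 = 15.999 g/mol.
%O = 15.999 / 86.134 × 100 = 18.57%.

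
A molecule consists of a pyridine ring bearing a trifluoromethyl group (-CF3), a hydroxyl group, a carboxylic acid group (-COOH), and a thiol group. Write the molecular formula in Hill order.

C7H4F3NO3S

Atom tally by fragment:
  pyridine ring core → C:5 H:5 N:1
  (− 4 ring H displaced by substituents)
  + CF3 → C:1 F:3
  + OH → O:1 H:1
  + COOH → C:1 H:1 O:2
  + SH → S:1 H:1
Element totals:
  C: 7
  H: 4
  F: 3
  N: 1
  O: 3
  S: 1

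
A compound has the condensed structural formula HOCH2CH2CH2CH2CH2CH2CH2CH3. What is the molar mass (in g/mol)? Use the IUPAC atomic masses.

Atom tally by fragment:
  HOCH2 → C:1 H:3 O:1
  CH2 → C:1 H:2
  CH2 → C:1 H:2
  CH2 → C:1 H:2
  CH2 → C:1 H:2
  CH2 → C:1 H:2
  CH2 → C:1 H:2
  CH3 → C:1 H:3
Element totals:
  C: 8
  H: 18
  O: 1
Molecular formula: C8H18O.
  M = 8(12.011) + 18(1.008) + 15.999
    = 96.088 + 18.144 + 15.999 = 130.231

130.23 g/mol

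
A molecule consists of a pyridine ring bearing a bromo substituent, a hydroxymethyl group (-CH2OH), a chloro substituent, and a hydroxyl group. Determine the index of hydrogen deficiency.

4

Atom tally by fragment:
  pyridine ring core → C:5 H:5 N:1
  (− 4 ring H displaced by substituents)
  + Br → Br:1
  + CH2OH → C:1 H:3 O:1
  + Cl → Cl:1
  + OH → O:1 H:1
Element totals:
  C: 6
  H: 5
  Br: 1
  Cl: 1
  N: 1
  O: 2
Molecular formula: C6H5BrClNO2.
DoU = (2C + 2 + N − H − X) / 2 = (2·6 + 2 + 1 − 5 − 2) / 2 = 4.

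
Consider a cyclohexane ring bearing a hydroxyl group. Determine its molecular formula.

Atom tally by fragment:
  cyclohexane ring core → C:6 H:12
  (− 1 ring H displaced by substituents)
  + OH → O:1 H:1
Element totals:
  C: 6
  H: 12
  O: 1

C6H12O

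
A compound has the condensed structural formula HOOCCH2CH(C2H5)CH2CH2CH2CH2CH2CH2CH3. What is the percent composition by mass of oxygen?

15.97%

Atom tally by fragment:
  HOOCCH2 → C:2 H:3 O:2
  CH(C2H5) → C:3 H:6
  CH2 → C:1 H:2
  CH2 → C:1 H:2
  CH2 → C:1 H:2
  CH2 → C:1 H:2
  CH2 → C:1 H:2
  CH2 → C:1 H:2
  CH3 → C:1 H:3
Element totals:
  C: 12
  H: 24
  O: 2
Molecular formula: C12H24O2.
Molar mass = 200.322 g/mol.
Mass from O: 2 × 15.999 = 31.998 g/mol.
%O = 31.998 / 200.322 × 100 = 15.97%.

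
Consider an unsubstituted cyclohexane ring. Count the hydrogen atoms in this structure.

12

Atom tally by fragment:
  cyclohexane ring core → C:6 H:12
Element totals:
  C: 6
  H: 12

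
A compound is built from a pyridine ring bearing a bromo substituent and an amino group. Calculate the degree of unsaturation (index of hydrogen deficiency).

Atom tally by fragment:
  pyridine ring core → C:5 H:5 N:1
  (− 2 ring H displaced by substituents)
  + Br → Br:1
  + NH2 → N:1 H:2
Element totals:
  C: 5
  H: 5
  Br: 1
  N: 2
Molecular formula: C5H5BrN2.
DoU = (2C + 2 + N − H − X) / 2 = (2·5 + 2 + 2 − 5 − 1) / 2 = 4.

4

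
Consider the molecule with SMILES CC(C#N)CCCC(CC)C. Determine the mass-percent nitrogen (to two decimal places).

Atom tally by fragment:
  CH3 → C:1 H:3
  CH(CN) → C:2 H:1 N:1
  CH2 → C:1 H:2
  CH2 → C:1 H:2
  CH2 → C:1 H:2
  CH(C2H5) → C:3 H:6
  CH3 → C:1 H:3
Element totals:
  C: 10
  H: 19
  N: 1
Molecular formula: C10H19N.
Molar mass = 153.269 g/mol.
Mass from N: 1 × 14.007 = 14.007 g/mol.
%N = 14.007 / 153.269 × 100 = 9.14%.

9.14%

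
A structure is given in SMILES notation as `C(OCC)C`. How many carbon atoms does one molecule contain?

Atom tally by fragment:
  C2H5OCH2 → C:3 H:7 O:1
  CH3 → C:1 H:3
Element totals:
  C: 4
  H: 10
  O: 1

4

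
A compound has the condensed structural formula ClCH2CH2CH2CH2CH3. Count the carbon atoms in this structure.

5

Atom tally by fragment:
  ClCH2 → C:1 H:2 Cl:1
  CH2 → C:1 H:2
  CH2 → C:1 H:2
  CH2 → C:1 H:2
  CH3 → C:1 H:3
Element totals:
  C: 5
  H: 11
  Cl: 1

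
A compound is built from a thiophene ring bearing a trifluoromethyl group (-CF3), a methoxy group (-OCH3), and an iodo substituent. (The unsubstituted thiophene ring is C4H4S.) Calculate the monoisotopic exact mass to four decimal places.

307.8980

Atom tally by fragment:
  thiophene ring core → C:4 H:4 S:1
  (− 3 ring H displaced by substituents)
  + CF3 → C:1 F:3
  + OCH3 → C:1 H:3 O:1
  + I → I:1
Element totals:
  C: 6
  H: 4
  F: 3
  I: 1
  O: 1
  S: 1
Molecular formula: C6H4F3IOS.
  M = 6(12.0) + 4(1.007825) + 3(18.998403) + 126.904472 + 15.994915 + 31.972071
    = 72.000000 + 4.031300 + 56.995209 + 126.904472 + 15.994915 + 31.972071 = 307.897967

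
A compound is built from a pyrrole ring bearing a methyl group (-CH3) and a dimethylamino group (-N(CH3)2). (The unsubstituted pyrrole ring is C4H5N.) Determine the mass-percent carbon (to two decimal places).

67.70%

Atom tally by fragment:
  pyrrole ring core → C:4 H:5 N:1
  (− 2 ring H displaced by substituents)
  + CH3 → C:1 H:3
  + N(CH3)2 → N:1 C:2 H:6
Element totals:
  C: 7
  H: 12
  N: 2
Molecular formula: C7H12N2.
Molar mass = 124.187 g/mol.
Mass from C: 7 × 12.011 = 84.077 g/mol.
%C = 84.077 / 124.187 × 100 = 67.70%.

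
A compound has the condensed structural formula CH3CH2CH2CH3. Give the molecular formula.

Atom tally by fragment:
  CH3 → C:1 H:3
  CH2 → C:1 H:2
  CH2 → C:1 H:2
  CH3 → C:1 H:3
Element totals:
  C: 4
  H: 10

C4H10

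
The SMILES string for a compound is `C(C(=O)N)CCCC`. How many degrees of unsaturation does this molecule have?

Atom tally by fragment:
  H2NOCCH2 → C:2 H:4 O:1 N:1
  CH2 → C:1 H:2
  CH2 → C:1 H:2
  CH2 → C:1 H:2
  CH3 → C:1 H:3
Element totals:
  C: 6
  H: 13
  N: 1
  O: 1
Molecular formula: C6H13NO.
DoU = (2C + 2 + N − H − X) / 2 = (2·6 + 2 + 1 − 13 − 0) / 2 = 1.

1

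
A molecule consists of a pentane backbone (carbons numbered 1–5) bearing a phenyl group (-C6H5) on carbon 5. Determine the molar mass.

Atom tally by fragment:
  CH3 → C:1 H:3
  CH2 → C:1 H:2
  CH2 → C:1 H:2
  CH2 → C:1 H:2
  CH2C6H5 → C:7 H:7
Element totals:
  C: 11
  H: 16
Molecular formula: C11H16.
  M = 11(12.011) + 16(1.008)
    = 132.121 + 16.128 = 148.249

148.25 g/mol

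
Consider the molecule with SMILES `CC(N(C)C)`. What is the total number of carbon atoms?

Atom tally by fragment:
  CH3 → C:1 H:3
  CH2N(CH3)2 → C:3 H:8 N:1
Element totals:
  C: 4
  H: 11
  N: 1

4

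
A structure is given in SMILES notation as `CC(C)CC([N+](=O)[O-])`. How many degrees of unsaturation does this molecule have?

1

Atom tally by fragment:
  CH3 → C:1 H:3
  CH(CH3) → C:2 H:4
  CH2 → C:1 H:2
  CH2NO2 → C:1 H:2 N:1 O:2
Element totals:
  C: 5
  H: 11
  N: 1
  O: 2
Molecular formula: C5H11NO2.
DoU = (2C + 2 + N − H − X) / 2 = (2·5 + 2 + 1 − 11 − 0) / 2 = 1.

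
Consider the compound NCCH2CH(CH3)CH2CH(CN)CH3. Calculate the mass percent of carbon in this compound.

70.55%

Atom tally by fragment:
  NCCH2 → C:2 H:2 N:1
  CH(CH3) → C:2 H:4
  CH2 → C:1 H:2
  CH(CN) → C:2 H:1 N:1
  CH3 → C:1 H:3
Element totals:
  C: 8
  H: 12
  N: 2
Molecular formula: C8H12N2.
Molar mass = 136.198 g/mol.
Mass from C: 8 × 12.011 = 96.088 g/mol.
%C = 96.088 / 136.198 × 100 = 70.55%.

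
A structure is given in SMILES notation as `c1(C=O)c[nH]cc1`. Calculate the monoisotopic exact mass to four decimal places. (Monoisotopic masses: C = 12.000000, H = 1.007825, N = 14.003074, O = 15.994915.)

Atom tally by fragment:
  pyrrole ring core → C:4 H:5 N:1
  (− 1 ring H displaced by substituents)
  + CHO → C:1 H:1 O:1
Element totals:
  C: 5
  H: 5
  N: 1
  O: 1
Molecular formula: C5H5NO.
  M = 5(12.0) + 5(1.007825) + 14.003074 + 15.994915
    = 60.000000 + 5.039125 + 14.003074 + 15.994915 = 95.037114

95.0371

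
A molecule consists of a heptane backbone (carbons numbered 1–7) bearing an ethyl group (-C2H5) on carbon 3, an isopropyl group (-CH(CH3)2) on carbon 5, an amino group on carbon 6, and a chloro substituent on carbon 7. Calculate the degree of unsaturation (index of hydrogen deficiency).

0

Atom tally by fragment:
  CH3 → C:1 H:3
  CH2 → C:1 H:2
  CH(C2H5) → C:3 H:6
  CH2 → C:1 H:2
  CH(CH(CH3)2) → C:4 H:8
  CH(NH2) → C:1 H:3 N:1
  CH2Cl → C:1 H:2 Cl:1
Element totals:
  C: 12
  H: 26
  Cl: 1
  N: 1
Molecular formula: C12H26ClN.
DoU = (2C + 2 + N − H − X) / 2 = (2·12 + 2 + 1 − 26 − 1) / 2 = 0.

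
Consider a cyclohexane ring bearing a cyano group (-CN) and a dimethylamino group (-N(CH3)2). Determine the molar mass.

152.24 g/mol

Atom tally by fragment:
  cyclohexane ring core → C:6 H:12
  (− 2 ring H displaced by substituents)
  + CN → C:1 N:1
  + N(CH3)2 → N:1 C:2 H:6
Element totals:
  C: 9
  H: 16
  N: 2
Molecular formula: C9H16N2.
  M = 9(12.011) + 16(1.008) + 2(14.007)
    = 108.099 + 16.128 + 28.014 = 152.241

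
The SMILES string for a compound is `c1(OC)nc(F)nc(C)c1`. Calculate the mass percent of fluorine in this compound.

13.37%

Atom tally by fragment:
  pyrimidine ring core → C:4 H:4 N:2
  (− 3 ring H displaced by substituents)
  + OCH3 → C:1 H:3 O:1
  + F → F:1
  + CH3 → C:1 H:3
Element totals:
  C: 6
  H: 7
  F: 1
  N: 2
  O: 1
Molecular formula: C6H7FN2O.
Molar mass = 142.133 g/mol.
Mass from F: 1 × 18.998 = 18.998 g/mol.
%F = 18.998 / 142.133 × 100 = 13.37%.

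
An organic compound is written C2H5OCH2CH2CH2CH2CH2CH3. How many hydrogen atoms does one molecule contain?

Element totals:
  C: 8
  H: 18
  O: 1

18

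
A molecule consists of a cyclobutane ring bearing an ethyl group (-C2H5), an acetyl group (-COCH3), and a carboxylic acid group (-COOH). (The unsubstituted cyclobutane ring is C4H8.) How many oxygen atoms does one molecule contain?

Atom tally by fragment:
  cyclobutane ring core → C:4 H:8
  (− 3 ring H displaced by substituents)
  + C2H5 → C:2 H:5
  + COCH3 → C:2 H:3 O:1
  + COOH → C:1 H:1 O:2
Element totals:
  C: 9
  H: 14
  O: 3

3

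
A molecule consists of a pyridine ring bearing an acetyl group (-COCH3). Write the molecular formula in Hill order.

C7H7NO

Atom tally by fragment:
  pyridine ring core → C:5 H:5 N:1
  (− 1 ring H displaced by substituents)
  + COCH3 → C:2 H:3 O:1
Element totals:
  C: 7
  H: 7
  N: 1
  O: 1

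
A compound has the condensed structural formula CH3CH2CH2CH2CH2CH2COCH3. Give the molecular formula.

C8H16O

Atom tally by fragment:
  CH3 → C:1 H:3
  CH2 → C:1 H:2
  CH2 → C:1 H:2
  CH2 → C:1 H:2
  CH2 → C:1 H:2
  CH2COCH3 → C:3 H:5 O:1
Element totals:
  C: 8
  H: 16
  O: 1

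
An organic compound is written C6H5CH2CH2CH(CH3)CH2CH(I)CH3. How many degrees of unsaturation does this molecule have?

4

Atom tally by fragment:
  C6H5CH2 → C:7 H:7
  CH2 → C:1 H:2
  CH(CH3) → C:2 H:4
  CH2 → C:1 H:2
  CH(I) → C:1 H:1 I:1
  CH3 → C:1 H:3
Element totals:
  C: 13
  H: 19
  I: 1
Molecular formula: C13H19I.
DoU = (2C + 2 + N − H − X) / 2 = (2·13 + 2 + 0 − 19 − 1) / 2 = 4.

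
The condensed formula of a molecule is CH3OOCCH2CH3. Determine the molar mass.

88.11 g/mol

Atom tally by fragment:
  CH3OOCCH2 → C:3 H:5 O:2
  CH3 → C:1 H:3
Element totals:
  C: 4
  H: 8
  O: 2
Molecular formula: C4H8O2.
  M = 4(12.011) + 8(1.008) + 2(15.999)
    = 48.044 + 8.064 + 31.998 = 88.106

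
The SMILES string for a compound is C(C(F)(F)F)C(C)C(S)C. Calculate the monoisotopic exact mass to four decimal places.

172.0534

Atom tally by fragment:
  F3CCH2 → C:2 H:2 F:3
  CH(CH3) → C:2 H:4
  CH(SH) → C:1 H:2 S:1
  CH3 → C:1 H:3
Element totals:
  C: 6
  H: 11
  F: 3
  S: 1
Molecular formula: C6H11F3S.
  M = 6(12.0) + 11(1.007825) + 3(18.998403) + 31.972071
    = 72.000000 + 11.086075 + 56.995209 + 31.972071 = 172.053355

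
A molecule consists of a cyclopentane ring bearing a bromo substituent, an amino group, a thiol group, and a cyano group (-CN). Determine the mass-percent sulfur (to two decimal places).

Atom tally by fragment:
  cyclopentane ring core → C:5 H:10
  (− 4 ring H displaced by substituents)
  + Br → Br:1
  + NH2 → N:1 H:2
  + SH → S:1 H:1
  + CN → C:1 N:1
Element totals:
  C: 6
  H: 9
  Br: 1
  N: 2
  S: 1
Molecular formula: C6H9BrN2S.
Molar mass = 221.116 g/mol.
Mass from S: 1 × 32.06 = 32.060 g/mol.
%S = 32.060 / 221.116 × 100 = 14.50%.

14.50%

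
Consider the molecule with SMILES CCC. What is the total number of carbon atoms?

Atom tally by fragment:
  CH3 → C:1 H:3
  CH2 → C:1 H:2
  CH3 → C:1 H:3
Element totals:
  C: 3
  H: 8

3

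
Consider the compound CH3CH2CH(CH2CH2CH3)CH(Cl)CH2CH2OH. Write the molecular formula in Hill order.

Atom tally by fragment:
  CH3 → C:1 H:3
  CH2 → C:1 H:2
  CH(CH2CH2CH3) → C:4 H:8
  CH(Cl) → C:1 H:1 Cl:1
  CH2CH2OH → C:2 H:5 O:1
Element totals:
  C: 9
  H: 19
  Cl: 1
  O: 1

C9H19ClO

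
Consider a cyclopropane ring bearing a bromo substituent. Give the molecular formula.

Atom tally by fragment:
  cyclopropane ring core → C:3 H:6
  (− 1 ring H displaced by substituents)
  + Br → Br:1
Element totals:
  C: 3
  H: 5
  Br: 1

C3H5Br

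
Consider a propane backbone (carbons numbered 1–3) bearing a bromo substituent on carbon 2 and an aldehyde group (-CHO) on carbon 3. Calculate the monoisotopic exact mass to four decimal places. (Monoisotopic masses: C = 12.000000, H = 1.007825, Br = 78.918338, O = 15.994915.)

Atom tally by fragment:
  CH3 → C:1 H:3
  CH(Br) → C:1 H:1 Br:1
  CH2CHO → C:2 H:3 O:1
Element totals:
  C: 4
  H: 7
  Br: 1
  O: 1
Molecular formula: C4H7BrO.
  M = 4(12.0) + 7(1.007825) + 78.918338 + 15.994915
    = 48.000000 + 7.054775 + 78.918338 + 15.994915 = 149.968028

149.9680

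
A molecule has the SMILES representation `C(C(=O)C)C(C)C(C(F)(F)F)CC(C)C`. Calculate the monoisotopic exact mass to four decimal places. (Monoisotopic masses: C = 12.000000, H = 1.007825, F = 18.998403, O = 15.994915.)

224.1388

Atom tally by fragment:
  CH3COCH2 → C:3 H:5 O:1
  CH(CH3) → C:2 H:4
  CH(CF3) → C:2 H:1 F:3
  CH2 → C:1 H:2
  CH(CH3) → C:2 H:4
  CH3 → C:1 H:3
Element totals:
  C: 11
  H: 19
  F: 3
  O: 1
Molecular formula: C11H19F3O.
  M = 11(12.0) + 19(1.007825) + 3(18.998403) + 15.994915
    = 132.000000 + 19.148675 + 56.995209 + 15.994915 = 224.138799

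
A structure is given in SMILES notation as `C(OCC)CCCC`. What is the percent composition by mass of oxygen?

Atom tally by fragment:
  C2H5OCH2 → C:3 H:7 O:1
  CH2 → C:1 H:2
  CH2 → C:1 H:2
  CH2 → C:1 H:2
  CH3 → C:1 H:3
Element totals:
  C: 7
  H: 16
  O: 1
Molecular formula: C7H16O.
Molar mass = 116.204 g/mol.
Mass from O: 1 × 15.999 = 15.999 g/mol.
%O = 15.999 / 116.204 × 100 = 13.77%.

13.77%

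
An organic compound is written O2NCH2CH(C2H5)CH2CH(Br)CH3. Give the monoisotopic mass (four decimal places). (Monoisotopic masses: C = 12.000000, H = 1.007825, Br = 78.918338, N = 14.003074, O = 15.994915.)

Atom tally by fragment:
  O2NCH2 → C:1 H:2 N:1 O:2
  CH(C2H5) → C:3 H:6
  CH2 → C:1 H:2
  CH(Br) → C:1 H:1 Br:1
  CH3 → C:1 H:3
Element totals:
  C: 7
  H: 14
  Br: 1
  N: 1
  O: 2
Molecular formula: C7H14BrNO2.
  M = 7(12.0) + 14(1.007825) + 78.918338 + 14.003074 + 2(15.994915)
    = 84.000000 + 14.109550 + 78.918338 + 14.003074 + 31.989830 = 223.020792

223.0208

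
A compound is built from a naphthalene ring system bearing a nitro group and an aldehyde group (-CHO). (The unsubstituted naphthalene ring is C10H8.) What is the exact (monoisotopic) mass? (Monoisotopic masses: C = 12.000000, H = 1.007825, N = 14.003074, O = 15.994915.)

201.0426

Atom tally by fragment:
  naphthalene ring system core → C:10 H:8
  (− 2 ring H displaced by substituents)
  + NO2 → N:1 O:2
  + CHO → C:1 H:1 O:1
Element totals:
  C: 11
  H: 7
  N: 1
  O: 3
Molecular formula: C11H7NO3.
  M = 11(12.0) + 7(1.007825) + 14.003074 + 3(15.994915)
    = 132.000000 + 7.054775 + 14.003074 + 47.984745 = 201.042594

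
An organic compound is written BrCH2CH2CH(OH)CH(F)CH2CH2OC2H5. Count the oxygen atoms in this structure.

Element totals:
  C: 8
  H: 16
  Br: 1
  F: 1
  O: 2

2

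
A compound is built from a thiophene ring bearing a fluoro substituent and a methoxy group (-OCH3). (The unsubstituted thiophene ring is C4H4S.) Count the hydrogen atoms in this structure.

5

Atom tally by fragment:
  thiophene ring core → C:4 H:4 S:1
  (− 2 ring H displaced by substituents)
  + F → F:1
  + OCH3 → C:1 H:3 O:1
Element totals:
  C: 5
  H: 5
  F: 1
  O: 1
  S: 1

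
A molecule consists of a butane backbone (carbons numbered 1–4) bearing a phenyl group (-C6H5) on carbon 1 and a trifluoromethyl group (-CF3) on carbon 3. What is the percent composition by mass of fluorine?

Atom tally by fragment:
  C6H5CH2 → C:7 H:7
  CH2 → C:1 H:2
  CH(CF3) → C:2 H:1 F:3
  CH3 → C:1 H:3
Element totals:
  C: 11
  H: 13
  F: 3
Molecular formula: C11H13F3.
Molar mass = 202.219 g/mol.
Mass from F: 3 × 18.998 = 56.994 g/mol.
%F = 56.994 / 202.219 × 100 = 28.18%.

28.18%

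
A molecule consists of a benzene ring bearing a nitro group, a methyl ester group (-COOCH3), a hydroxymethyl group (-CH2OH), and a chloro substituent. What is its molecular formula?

C9H8ClNO5

Atom tally by fragment:
  benzene ring core → C:6 H:6
  (− 4 ring H displaced by substituents)
  + NO2 → N:1 O:2
  + COOCH3 → C:2 H:3 O:2
  + CH2OH → C:1 H:3 O:1
  + Cl → Cl:1
Element totals:
  C: 9
  H: 8
  Cl: 1
  N: 1
  O: 5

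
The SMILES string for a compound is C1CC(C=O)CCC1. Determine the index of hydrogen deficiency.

2

Atom tally by fragment:
  cyclohexane ring core → C:6 H:12
  (− 1 ring H displaced by substituents)
  + CHO → C:1 H:1 O:1
Element totals:
  C: 7
  H: 12
  O: 1
Molecular formula: C7H12O.
DoU = (2C + 2 + N − H − X) / 2 = (2·7 + 2 + 0 − 12 − 0) / 2 = 2.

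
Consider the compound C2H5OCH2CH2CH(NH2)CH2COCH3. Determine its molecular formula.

Atom tally by fragment:
  C2H5OCH2 → C:3 H:7 O:1
  CH2 → C:1 H:2
  CH(NH2) → C:1 H:3 N:1
  CH2COCH3 → C:3 H:5 O:1
Element totals:
  C: 8
  H: 17
  N: 1
  O: 2

C8H17NO2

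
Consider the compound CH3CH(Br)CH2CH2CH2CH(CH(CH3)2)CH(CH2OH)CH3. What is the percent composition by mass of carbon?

Element totals:
  C: 12
  H: 25
  Br: 1
  O: 1
Molecular formula: C12H25BrO.
Molar mass = 265.235 g/mol.
Mass from C: 12 × 12.011 = 144.132 g/mol.
%C = 144.132 / 265.235 × 100 = 54.34%.

54.34%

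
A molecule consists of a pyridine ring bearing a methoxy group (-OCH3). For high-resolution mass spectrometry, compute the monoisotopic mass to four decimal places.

Atom tally by fragment:
  pyridine ring core → C:5 H:5 N:1
  (− 1 ring H displaced by substituents)
  + OCH3 → C:1 H:3 O:1
Element totals:
  C: 6
  H: 7
  N: 1
  O: 1
Molecular formula: C6H7NO.
  M = 6(12.0) + 7(1.007825) + 14.003074 + 15.994915
    = 72.000000 + 7.054775 + 14.003074 + 15.994915 = 109.052764

109.0528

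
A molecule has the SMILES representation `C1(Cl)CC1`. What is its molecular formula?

Atom tally by fragment:
  cyclopropane ring core → C:3 H:6
  (− 1 ring H displaced by substituents)
  + Cl → Cl:1
Element totals:
  C: 3
  H: 5
  Cl: 1

C3H5Cl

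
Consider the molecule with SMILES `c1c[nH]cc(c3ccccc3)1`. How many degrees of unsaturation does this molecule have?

Atom tally by fragment:
  pyrrole ring core → C:4 H:5 N:1
  (− 1 ring H displaced by substituents)
  + C6H5 → C:6 H:5
Element totals:
  C: 10
  H: 9
  N: 1
Molecular formula: C10H9N.
DoU = (2C + 2 + N − H − X) / 2 = (2·10 + 2 + 1 − 9 − 0) / 2 = 7.

7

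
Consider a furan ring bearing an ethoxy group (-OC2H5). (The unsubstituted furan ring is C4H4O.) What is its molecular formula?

Atom tally by fragment:
  furan ring core → C:4 H:4 O:1
  (− 1 ring H displaced by substituents)
  + OC2H5 → C:2 H:5 O:1
Element totals:
  C: 6
  H: 8
  O: 2

C6H8O2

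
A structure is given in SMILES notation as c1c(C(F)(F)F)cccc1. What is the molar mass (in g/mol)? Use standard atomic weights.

146.11 g/mol

Atom tally by fragment:
  benzene ring core → C:6 H:6
  (− 1 ring H displaced by substituents)
  + CF3 → C:1 F:3
Element totals:
  C: 7
  H: 5
  F: 3
Molecular formula: C7H5F3.
  M = 7(12.011) + 5(1.008) + 3(18.998)
    = 84.077 + 5.040 + 56.994 = 146.111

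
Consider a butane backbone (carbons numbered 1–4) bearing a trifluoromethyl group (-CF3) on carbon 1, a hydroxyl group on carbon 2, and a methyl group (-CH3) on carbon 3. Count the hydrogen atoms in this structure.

11

Atom tally by fragment:
  F3CCH2 → C:2 H:2 F:3
  CH(OH) → C:1 H:2 O:1
  CH(CH3) → C:2 H:4
  CH3 → C:1 H:3
Element totals:
  C: 6
  H: 11
  F: 3
  O: 1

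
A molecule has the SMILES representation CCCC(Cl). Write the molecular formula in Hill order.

C4H9Cl

Atom tally by fragment:
  CH3 → C:1 H:3
  CH2 → C:1 H:2
  CH2 → C:1 H:2
  CH2Cl → C:1 H:2 Cl:1
Element totals:
  C: 4
  H: 9
  Cl: 1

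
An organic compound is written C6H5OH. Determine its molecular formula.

C6H6O

Atom tally by fragment:
  benzene ring core → C:6 H:6
  (− 1 ring H displaced by substituents)
  + OH → O:1 H:1
Element totals:
  C: 6
  H: 6
  O: 1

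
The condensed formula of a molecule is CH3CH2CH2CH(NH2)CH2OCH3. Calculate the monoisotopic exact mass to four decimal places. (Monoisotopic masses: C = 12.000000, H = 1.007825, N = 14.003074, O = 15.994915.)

117.1154

Atom tally by fragment:
  CH3 → C:1 H:3
  CH2 → C:1 H:2
  CH2 → C:1 H:2
  CH(NH2) → C:1 H:3 N:1
  CH2OCH3 → C:2 H:5 O:1
Element totals:
  C: 6
  H: 15
  N: 1
  O: 1
Molecular formula: C6H15NO.
  M = 6(12.0) + 15(1.007825) + 14.003074 + 15.994915
    = 72.000000 + 15.117375 + 14.003074 + 15.994915 = 117.115364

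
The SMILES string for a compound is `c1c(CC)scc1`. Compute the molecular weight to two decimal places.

Atom tally by fragment:
  thiophene ring core → C:4 H:4 S:1
  (− 1 ring H displaced by substituents)
  + C2H5 → C:2 H:5
Element totals:
  C: 6
  H: 8
  S: 1
Molecular formula: C6H8S.
  M = 6(12.011) + 8(1.008) + 32.06
    = 72.066 + 8.064 + 32.060 = 112.190

112.19 g/mol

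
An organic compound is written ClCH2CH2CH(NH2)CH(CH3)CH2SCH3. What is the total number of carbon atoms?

7

Element totals:
  C: 7
  H: 16
  Cl: 1
  N: 1
  S: 1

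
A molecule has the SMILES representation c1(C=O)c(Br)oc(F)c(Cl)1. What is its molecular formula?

Atom tally by fragment:
  furan ring core → C:4 H:4 O:1
  (− 4 ring H displaced by substituents)
  + CHO → C:1 H:1 O:1
  + Br → Br:1
  + F → F:1
  + Cl → Cl:1
Element totals:
  C: 5
  H: 1
  Br: 1
  Cl: 1
  F: 1
  O: 2

C5HBrClFO2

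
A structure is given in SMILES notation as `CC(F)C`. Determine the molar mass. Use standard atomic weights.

62.09 g/mol

Atom tally by fragment:
  CH3 → C:1 H:3
  CH(F) → C:1 H:1 F:1
  CH3 → C:1 H:3
Element totals:
  C: 3
  H: 7
  F: 1
Molecular formula: C3H7F.
  M = 3(12.011) + 7(1.008) + 18.998
    = 36.033 + 7.056 + 18.998 = 62.087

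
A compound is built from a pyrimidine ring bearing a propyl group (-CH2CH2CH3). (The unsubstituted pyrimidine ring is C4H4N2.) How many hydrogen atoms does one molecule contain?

Atom tally by fragment:
  pyrimidine ring core → C:4 H:4 N:2
  (− 1 ring H displaced by substituents)
  + CH2CH2CH3 → C:3 H:7
Element totals:
  C: 7
  H: 10
  N: 2

10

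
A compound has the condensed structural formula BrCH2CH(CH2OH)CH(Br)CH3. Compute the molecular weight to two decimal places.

Atom tally by fragment:
  BrCH2 → C:1 H:2 Br:1
  CH(CH2OH) → C:2 H:4 O:1
  CH(Br) → C:1 H:1 Br:1
  CH3 → C:1 H:3
Element totals:
  C: 5
  H: 10
  Br: 2
  O: 1
Molecular formula: C5H10Br2O.
  M = 5(12.011) + 10(1.008) + 2(79.904) + 15.999
    = 60.055 + 10.080 + 159.808 + 15.999 = 245.942

245.94 g/mol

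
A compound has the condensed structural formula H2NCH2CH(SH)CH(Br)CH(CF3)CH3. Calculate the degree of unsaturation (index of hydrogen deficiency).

Atom tally by fragment:
  H2NCH2 → C:1 H:4 N:1
  CH(SH) → C:1 H:2 S:1
  CH(Br) → C:1 H:1 Br:1
  CH(CF3) → C:2 H:1 F:3
  CH3 → C:1 H:3
Element totals:
  C: 6
  H: 11
  Br: 1
  F: 3
  N: 1
  S: 1
Molecular formula: C6H11BrF3NS.
DoU = (2C + 2 + N − H − X) / 2 = (2·6 + 2 + 1 − 11 − 4) / 2 = 0.

0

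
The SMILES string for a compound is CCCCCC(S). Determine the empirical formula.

Atom tally by fragment:
  CH3 → C:1 H:3
  CH2 → C:1 H:2
  CH2 → C:1 H:2
  CH2 → C:1 H:2
  CH2 → C:1 H:2
  CH2SH → C:1 H:3 S:1
Element totals:
  C: 6
  H: 14
  S: 1
Molecular formula: C6H14S.
gcd of subscripts (6, 14, 1) = 1, so the empirical formula equals the molecular formula.

C6H14S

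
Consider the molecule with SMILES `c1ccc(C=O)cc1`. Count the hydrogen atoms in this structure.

6

Atom tally by fragment:
  benzene ring core → C:6 H:6
  (− 1 ring H displaced by substituents)
  + CHO → C:1 H:1 O:1
Element totals:
  C: 7
  H: 6
  O: 1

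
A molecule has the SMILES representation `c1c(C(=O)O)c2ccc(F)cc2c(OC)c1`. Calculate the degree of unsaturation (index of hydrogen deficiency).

8

Atom tally by fragment:
  naphthalene ring system core → C:10 H:8
  (− 3 ring H displaced by substituents)
  + COOH → C:1 H:1 O:2
  + F → F:1
  + OCH3 → C:1 H:3 O:1
Element totals:
  C: 12
  H: 9
  F: 1
  O: 3
Molecular formula: C12H9FO3.
DoU = (2C + 2 + N − H − X) / 2 = (2·12 + 2 + 0 − 9 − 1) / 2 = 8.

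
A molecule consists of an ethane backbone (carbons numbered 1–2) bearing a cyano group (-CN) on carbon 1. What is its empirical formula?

Atom tally by fragment:
  NCCH2 → C:2 H:2 N:1
  CH3 → C:1 H:3
Element totals:
  C: 3
  H: 5
  N: 1
Molecular formula: C3H5N.
gcd of subscripts (3, 5, 1) = 1, so the empirical formula equals the molecular formula.

C3H5N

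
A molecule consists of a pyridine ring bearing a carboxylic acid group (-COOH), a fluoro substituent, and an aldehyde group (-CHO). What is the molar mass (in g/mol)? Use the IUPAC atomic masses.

Atom tally by fragment:
  pyridine ring core → C:5 H:5 N:1
  (− 3 ring H displaced by substituents)
  + COOH → C:1 H:1 O:2
  + F → F:1
  + CHO → C:1 H:1 O:1
Element totals:
  C: 7
  H: 4
  F: 1
  N: 1
  O: 3
Molecular formula: C7H4FNO3.
  M = 7(12.011) + 4(1.008) + 18.998 + 14.007 + 3(15.999)
    = 84.077 + 4.032 + 18.998 + 14.007 + 47.997 = 169.111

169.11 g/mol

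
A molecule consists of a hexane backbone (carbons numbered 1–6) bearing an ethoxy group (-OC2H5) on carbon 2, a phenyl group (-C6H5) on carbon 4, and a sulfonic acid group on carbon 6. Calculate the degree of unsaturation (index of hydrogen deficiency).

Atom tally by fragment:
  CH3 → C:1 H:3
  CH(OC2H5) → C:3 H:6 O:1
  CH2 → C:1 H:2
  CH(C6H5) → C:7 H:6
  CH2 → C:1 H:2
  CH2SO3H → C:1 H:3 S:1 O:3
Element totals:
  C: 14
  H: 22
  O: 4
  S: 1
Molecular formula: C14H22O4S.
DoU = (2C + 2 + N − H − X) / 2 = (2·14 + 2 + 0 − 22 − 0) / 2 = 4.

4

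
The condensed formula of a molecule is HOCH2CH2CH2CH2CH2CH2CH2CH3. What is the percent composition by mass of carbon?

Atom tally by fragment:
  HOCH2CH2 → C:2 H:5 O:1
  CH2 → C:1 H:2
  CH2 → C:1 H:2
  CH2 → C:1 H:2
  CH2 → C:1 H:2
  CH2 → C:1 H:2
  CH3 → C:1 H:3
Element totals:
  C: 8
  H: 18
  O: 1
Molecular formula: C8H18O.
Molar mass = 130.231 g/mol.
Mass from C: 8 × 12.011 = 96.088 g/mol.
%C = 96.088 / 130.231 × 100 = 73.78%.

73.78%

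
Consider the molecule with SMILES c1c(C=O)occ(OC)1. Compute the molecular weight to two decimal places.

126.11 g/mol

Atom tally by fragment:
  furan ring core → C:4 H:4 O:1
  (− 2 ring H displaced by substituents)
  + CHO → C:1 H:1 O:1
  + OCH3 → C:1 H:3 O:1
Element totals:
  C: 6
  H: 6
  O: 3
Molecular formula: C6H6O3.
  M = 6(12.011) + 6(1.008) + 3(15.999)
    = 72.066 + 6.048 + 47.997 = 126.111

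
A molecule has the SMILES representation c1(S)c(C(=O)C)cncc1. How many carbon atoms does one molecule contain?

Atom tally by fragment:
  pyridine ring core → C:5 H:5 N:1
  (− 2 ring H displaced by substituents)
  + SH → S:1 H:1
  + COCH3 → C:2 H:3 O:1
Element totals:
  C: 7
  H: 7
  N: 1
  O: 1
  S: 1

7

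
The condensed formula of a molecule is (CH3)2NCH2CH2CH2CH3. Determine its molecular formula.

Element totals:
  C: 6
  H: 15
  N: 1

C6H15N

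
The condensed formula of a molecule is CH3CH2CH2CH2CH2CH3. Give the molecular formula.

C6H14

Atom tally by fragment:
  CH3 → C:1 H:3
  CH2 → C:1 H:2
  CH2 → C:1 H:2
  CH2 → C:1 H:2
  CH2 → C:1 H:2
  CH3 → C:1 H:3
Element totals:
  C: 6
  H: 14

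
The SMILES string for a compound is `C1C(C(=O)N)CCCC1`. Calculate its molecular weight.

Atom tally by fragment:
  cyclohexane ring core → C:6 H:12
  (− 1 ring H displaced by substituents)
  + CONH2 → C:1 H:2 O:1 N:1
Element totals:
  C: 7
  H: 13
  N: 1
  O: 1
Molecular formula: C7H13NO.
  M = 7(12.011) + 13(1.008) + 14.007 + 15.999
    = 84.077 + 13.104 + 14.007 + 15.999 = 127.187

127.19 g/mol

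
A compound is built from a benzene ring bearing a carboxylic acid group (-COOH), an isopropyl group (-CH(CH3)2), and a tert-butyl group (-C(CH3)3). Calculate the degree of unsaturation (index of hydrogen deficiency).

Atom tally by fragment:
  benzene ring core → C:6 H:6
  (− 3 ring H displaced by substituents)
  + COOH → C:1 H:1 O:2
  + CH(CH3)2 → C:3 H:7
  + C(CH3)3 → C:4 H:9
Element totals:
  C: 14
  H: 20
  O: 2
Molecular formula: C14H20O2.
DoU = (2C + 2 + N − H − X) / 2 = (2·14 + 2 + 0 − 20 − 0) / 2 = 5.

5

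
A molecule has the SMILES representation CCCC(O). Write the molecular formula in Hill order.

C4H10O

Atom tally by fragment:
  CH3 → C:1 H:3
  CH2 → C:1 H:2
  CH2 → C:1 H:2
  CH2OH → C:1 H:3 O:1
Element totals:
  C: 4
  H: 10
  O: 1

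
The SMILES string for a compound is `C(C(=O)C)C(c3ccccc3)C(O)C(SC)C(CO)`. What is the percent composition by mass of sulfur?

Atom tally by fragment:
  CH3COCH2 → C:3 H:5 O:1
  CH(C6H5) → C:7 H:6
  CH(OH) → C:1 H:2 O:1
  CH(SCH3) → C:2 H:4 S:1
  CH2CH2OH → C:2 H:5 O:1
Element totals:
  C: 15
  H: 22
  O: 3
  S: 1
Molecular formula: C15H22O3S.
Molar mass = 282.398 g/mol.
Mass from S: 1 × 32.06 = 32.060 g/mol.
%S = 32.060 / 282.398 × 100 = 11.35%.

11.35%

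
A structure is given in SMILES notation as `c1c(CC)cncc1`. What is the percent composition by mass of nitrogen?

13.07%

Atom tally by fragment:
  pyridine ring core → C:5 H:5 N:1
  (− 1 ring H displaced by substituents)
  + C2H5 → C:2 H:5
Element totals:
  C: 7
  H: 9
  N: 1
Molecular formula: C7H9N.
Molar mass = 107.156 g/mol.
Mass from N: 1 × 14.007 = 14.007 g/mol.
%N = 14.007 / 107.156 × 100 = 13.07%.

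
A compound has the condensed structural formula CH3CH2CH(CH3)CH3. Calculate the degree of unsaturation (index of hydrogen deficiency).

0

Atom tally by fragment:
  CH3 → C:1 H:3
  CH2 → C:1 H:2
  CH(CH3) → C:2 H:4
  CH3 → C:1 H:3
Element totals:
  C: 5
  H: 12
Molecular formula: C5H12.
DoU = (2C + 2 + N − H − X) / 2 = (2·5 + 2 + 0 − 12 − 0) / 2 = 0.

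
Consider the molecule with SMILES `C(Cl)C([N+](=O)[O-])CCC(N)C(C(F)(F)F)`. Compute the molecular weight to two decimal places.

248.63 g/mol

Atom tally by fragment:
  ClCH2 → C:1 H:2 Cl:1
  CH(NO2) → C:1 H:1 N:1 O:2
  CH2 → C:1 H:2
  CH2 → C:1 H:2
  CH(NH2) → C:1 H:3 N:1
  CH2CF3 → C:2 H:2 F:3
Element totals:
  C: 7
  H: 12
  Cl: 1
  F: 3
  N: 2
  O: 2
Molecular formula: C7H12ClF3N2O2.
  M = 7(12.011) + 12(1.008) + 35.45 + 3(18.998) + 2(14.007) + 2(15.999)
    = 84.077 + 12.096 + 35.450 + 56.994 + 28.014 + 31.998 = 248.629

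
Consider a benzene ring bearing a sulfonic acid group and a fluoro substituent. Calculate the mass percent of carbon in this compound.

Atom tally by fragment:
  benzene ring core → C:6 H:6
  (− 2 ring H displaced by substituents)
  + SO3H → S:1 O:3 H:1
  + F → F:1
Element totals:
  C: 6
  H: 5
  F: 1
  O: 3
  S: 1
Molecular formula: C6H5FO3S.
Molar mass = 176.161 g/mol.
Mass from C: 6 × 12.011 = 72.066 g/mol.
%C = 72.066 / 176.161 × 100 = 40.91%.

40.91%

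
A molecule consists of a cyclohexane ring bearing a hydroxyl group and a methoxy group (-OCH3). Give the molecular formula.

C7H14O2

Atom tally by fragment:
  cyclohexane ring core → C:6 H:12
  (− 2 ring H displaced by substituents)
  + OH → O:1 H:1
  + OCH3 → C:1 H:3 O:1
Element totals:
  C: 7
  H: 14
  O: 2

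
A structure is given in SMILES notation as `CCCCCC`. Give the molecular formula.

C6H14

Atom tally by fragment:
  CH3 → C:1 H:3
  CH2 → C:1 H:2
  CH2 → C:1 H:2
  CH2 → C:1 H:2
  CH2 → C:1 H:2
  CH3 → C:1 H:3
Element totals:
  C: 6
  H: 14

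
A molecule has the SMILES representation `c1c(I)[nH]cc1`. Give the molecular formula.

C4H4IN

Atom tally by fragment:
  pyrrole ring core → C:4 H:5 N:1
  (− 1 ring H displaced by substituents)
  + I → I:1
Element totals:
  C: 4
  H: 4
  I: 1
  N: 1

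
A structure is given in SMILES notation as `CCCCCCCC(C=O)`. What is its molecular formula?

Atom tally by fragment:
  CH3 → C:1 H:3
  CH2 → C:1 H:2
  CH2 → C:1 H:2
  CH2 → C:1 H:2
  CH2 → C:1 H:2
  CH2 → C:1 H:2
  CH2 → C:1 H:2
  CH2CHO → C:2 H:3 O:1
Element totals:
  C: 9
  H: 18
  O: 1

C9H18O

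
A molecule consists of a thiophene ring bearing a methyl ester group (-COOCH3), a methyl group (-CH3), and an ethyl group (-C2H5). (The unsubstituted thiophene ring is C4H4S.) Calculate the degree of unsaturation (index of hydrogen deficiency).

4

Atom tally by fragment:
  thiophene ring core → C:4 H:4 S:1
  (− 3 ring H displaced by substituents)
  + COOCH3 → C:2 H:3 O:2
  + CH3 → C:1 H:3
  + C2H5 → C:2 H:5
Element totals:
  C: 9
  H: 12
  O: 2
  S: 1
Molecular formula: C9H12O2S.
DoU = (2C + 2 + N − H − X) / 2 = (2·9 + 2 + 0 − 12 − 0) / 2 = 4.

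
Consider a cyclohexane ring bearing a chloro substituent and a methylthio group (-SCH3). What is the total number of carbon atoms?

7

Atom tally by fragment:
  cyclohexane ring core → C:6 H:12
  (− 2 ring H displaced by substituents)
  + Cl → Cl:1
  + SCH3 → C:1 H:3 S:1
Element totals:
  C: 7
  H: 13
  Cl: 1
  S: 1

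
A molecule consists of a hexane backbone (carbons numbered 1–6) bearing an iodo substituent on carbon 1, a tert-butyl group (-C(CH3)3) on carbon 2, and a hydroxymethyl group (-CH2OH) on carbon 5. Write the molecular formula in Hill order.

C11H23IO

Atom tally by fragment:
  ICH2 → C:1 H:2 I:1
  CH(C(CH3)3) → C:5 H:10
  CH2 → C:1 H:2
  CH2 → C:1 H:2
  CH(CH2OH) → C:2 H:4 O:1
  CH3 → C:1 H:3
Element totals:
  C: 11
  H: 23
  I: 1
  O: 1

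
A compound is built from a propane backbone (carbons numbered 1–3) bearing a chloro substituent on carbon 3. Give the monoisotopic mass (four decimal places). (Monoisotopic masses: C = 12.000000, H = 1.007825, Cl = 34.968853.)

78.0236

Atom tally by fragment:
  CH3 → C:1 H:3
  CH2 → C:1 H:2
  CH2Cl → C:1 H:2 Cl:1
Element totals:
  C: 3
  H: 7
  Cl: 1
Molecular formula: C3H7Cl.
  M = 3(12.0) + 7(1.007825) + 34.968853
    = 36.000000 + 7.054775 + 34.968853 = 78.023628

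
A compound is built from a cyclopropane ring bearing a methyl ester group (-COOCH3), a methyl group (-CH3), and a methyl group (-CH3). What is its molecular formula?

C7H12O2

Atom tally by fragment:
  cyclopropane ring core → C:3 H:6
  (− 3 ring H displaced by substituents)
  + COOCH3 → C:2 H:3 O:2
  + CH3 → C:1 H:3
  + CH3 → C:1 H:3
Element totals:
  C: 7
  H: 12
  O: 2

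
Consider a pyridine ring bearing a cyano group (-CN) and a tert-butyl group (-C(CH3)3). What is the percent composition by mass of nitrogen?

Atom tally by fragment:
  pyridine ring core → C:5 H:5 N:1
  (− 2 ring H displaced by substituents)
  + CN → C:1 N:1
  + C(CH3)3 → C:4 H:9
Element totals:
  C: 10
  H: 12
  N: 2
Molecular formula: C10H12N2.
Molar mass = 160.220 g/mol.
Mass from N: 2 × 14.007 = 28.014 g/mol.
%N = 28.014 / 160.220 × 100 = 17.48%.

17.48%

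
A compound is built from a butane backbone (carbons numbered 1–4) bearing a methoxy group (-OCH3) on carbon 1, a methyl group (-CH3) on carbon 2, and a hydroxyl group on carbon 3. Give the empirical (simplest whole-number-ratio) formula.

C3H7O

Atom tally by fragment:
  CH3OCH2 → C:2 H:5 O:1
  CH(CH3) → C:2 H:4
  CH(OH) → C:1 H:2 O:1
  CH3 → C:1 H:3
Element totals:
  C: 6
  H: 14
  O: 2
Molecular formula: C6H14O2.
gcd of subscripts = 2; dividing each by 2:
  C: 6/2 = 3
  H: 14/2 = 7
  O: 2/2 = 1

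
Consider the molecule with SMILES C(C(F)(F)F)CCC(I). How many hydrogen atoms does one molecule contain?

8

Atom tally by fragment:
  F3CCH2 → C:2 H:2 F:3
  CH2 → C:1 H:2
  CH2 → C:1 H:2
  CH2I → C:1 H:2 I:1
Element totals:
  C: 5
  H: 8
  F: 3
  I: 1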